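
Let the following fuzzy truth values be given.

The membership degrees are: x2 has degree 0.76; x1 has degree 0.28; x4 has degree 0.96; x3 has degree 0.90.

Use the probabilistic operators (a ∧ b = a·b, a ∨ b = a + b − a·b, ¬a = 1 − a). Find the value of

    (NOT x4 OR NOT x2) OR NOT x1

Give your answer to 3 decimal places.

NOT x4 = 1 − 0.9600 = 0.0400
NOT x2 = 1 − 0.7600 = 0.2400
NOT x4 OR NOT x2 = a + b − a·b on (0.0400, 0.2400) = 0.2704
NOT x1 = 1 − 0.2800 = 0.7200
(NOT x4 OR NOT x2) OR NOT x1 = a + b − a·b on (0.2704, 0.7200) = 0.7957

0.796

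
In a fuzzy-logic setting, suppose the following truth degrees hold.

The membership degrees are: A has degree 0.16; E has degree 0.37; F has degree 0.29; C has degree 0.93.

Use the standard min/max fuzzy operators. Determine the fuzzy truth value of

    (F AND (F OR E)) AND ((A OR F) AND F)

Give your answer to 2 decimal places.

0.29

F OR E = max(a, b) on (0.29, 0.37) = 0.37
F AND (F OR E) = min(a, b) on (0.29, 0.37) = 0.29
A OR F = max(a, b) on (0.16, 0.29) = 0.29
(A OR F) AND F = min(a, b) on (0.29, 0.29) = 0.29
(F AND (F OR E)) AND ((A OR F) AND F) = min(a, b) on (0.29, 0.29) = 0.29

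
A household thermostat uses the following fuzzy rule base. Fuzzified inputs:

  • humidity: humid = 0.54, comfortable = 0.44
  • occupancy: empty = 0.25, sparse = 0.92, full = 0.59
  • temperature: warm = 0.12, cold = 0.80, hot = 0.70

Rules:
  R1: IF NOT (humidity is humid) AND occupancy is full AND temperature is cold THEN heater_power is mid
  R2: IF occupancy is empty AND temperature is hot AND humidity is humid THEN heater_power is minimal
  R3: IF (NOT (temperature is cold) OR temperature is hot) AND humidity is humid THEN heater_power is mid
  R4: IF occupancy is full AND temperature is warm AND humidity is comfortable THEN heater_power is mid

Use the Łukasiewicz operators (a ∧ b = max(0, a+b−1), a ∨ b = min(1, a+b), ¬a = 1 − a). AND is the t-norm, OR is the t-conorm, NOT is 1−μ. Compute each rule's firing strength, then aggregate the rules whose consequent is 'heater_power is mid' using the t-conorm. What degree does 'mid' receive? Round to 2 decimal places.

0.44

R1: ¬humid=1−0.54=0.46, full=0.59, cold=0.80; AND[max(0, a+b−1)] → w = 0.00
R2: empty=0.25, hot=0.70, humid=0.54; AND[max(0, a+b−1)] → w = 0.00
R3: (¬cold=1−0.80=0.20 OR hot=0.70) = 0.90; AND[max(0, a+b−1)] with humid=0.54 → w = 0.44
R4: full=0.59, warm=0.12, comfortable=0.44; AND[max(0, a+b−1)] → w = 0.00
Rules with consequent 'mid': {R1, R3, R4} → strengths 0.00, 0.44, 0.00
Aggregate via t-conorm [min(1, a+b)]: 0.44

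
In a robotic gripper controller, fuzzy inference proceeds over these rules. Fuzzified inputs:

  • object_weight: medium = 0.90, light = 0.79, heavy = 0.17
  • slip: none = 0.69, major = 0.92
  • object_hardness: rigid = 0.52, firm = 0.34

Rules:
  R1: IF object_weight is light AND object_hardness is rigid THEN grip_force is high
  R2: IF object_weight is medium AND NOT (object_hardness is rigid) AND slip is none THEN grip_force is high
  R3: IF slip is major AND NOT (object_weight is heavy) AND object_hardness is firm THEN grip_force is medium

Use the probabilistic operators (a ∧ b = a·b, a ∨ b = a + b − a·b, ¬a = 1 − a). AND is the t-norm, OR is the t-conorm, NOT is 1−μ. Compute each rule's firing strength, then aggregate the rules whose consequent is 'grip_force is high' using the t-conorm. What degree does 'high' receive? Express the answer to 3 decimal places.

R1: light=0.79, rigid=0.52; AND[a·b] → w = 0.4108
R2: medium=0.90, ¬rigid=1−0.52=0.48, none=0.69; AND[a·b] → w = 0.2981
R3: major=0.92, ¬heavy=1−0.17=0.83, firm=0.34; AND[a·b] → w = 0.2596
Rules with consequent 'high': {R1, R2} → strengths 0.4108, 0.2981
Aggregate via t-conorm [a + b − a·b]: 0.5864

0.586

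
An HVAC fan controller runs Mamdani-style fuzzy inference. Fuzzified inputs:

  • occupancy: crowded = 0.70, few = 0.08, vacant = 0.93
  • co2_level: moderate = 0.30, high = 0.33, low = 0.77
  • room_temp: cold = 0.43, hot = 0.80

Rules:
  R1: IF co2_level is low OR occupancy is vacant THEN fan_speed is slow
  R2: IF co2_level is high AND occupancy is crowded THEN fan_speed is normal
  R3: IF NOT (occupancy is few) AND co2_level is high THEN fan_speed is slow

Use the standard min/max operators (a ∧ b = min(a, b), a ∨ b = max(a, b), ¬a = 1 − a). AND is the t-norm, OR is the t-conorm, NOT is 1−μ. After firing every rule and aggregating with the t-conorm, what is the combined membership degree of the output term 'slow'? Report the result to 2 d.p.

0.93

R1: low=0.77, vacant=0.93; OR[max(a, b)] → w = 0.93
R2: high=0.33, crowded=0.70; AND[min(a, b)] → w = 0.33
R3: ¬few=1−0.08=0.92, high=0.33; AND[min(a, b)] → w = 0.33
Rules with consequent 'slow': {R1, R3} → strengths 0.93, 0.33
Aggregate via t-conorm [max(a, b)]: 0.93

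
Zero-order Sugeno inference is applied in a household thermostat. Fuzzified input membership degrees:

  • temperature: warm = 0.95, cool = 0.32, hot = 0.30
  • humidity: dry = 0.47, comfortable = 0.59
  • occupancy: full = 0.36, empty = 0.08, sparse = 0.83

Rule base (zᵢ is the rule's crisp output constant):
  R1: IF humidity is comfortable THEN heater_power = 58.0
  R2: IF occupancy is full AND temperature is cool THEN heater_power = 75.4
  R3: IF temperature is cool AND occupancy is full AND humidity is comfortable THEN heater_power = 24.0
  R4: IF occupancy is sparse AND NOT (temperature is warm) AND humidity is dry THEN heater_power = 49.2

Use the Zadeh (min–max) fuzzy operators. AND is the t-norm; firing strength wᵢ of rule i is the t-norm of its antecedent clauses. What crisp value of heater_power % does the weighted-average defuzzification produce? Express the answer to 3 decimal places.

53.506

R1 (z=58.0): comfortable=0.59 → w = 0.59
R2 (z=75.4): full=0.36, cool=0.32; AND[min(a, b)] → w = 0.32
R3 (z=24.0): cool=0.32, full=0.36, comfortable=0.59; AND[min(a, b)] → w = 0.32
R4 (z=49.2): sparse=0.83, ¬warm=1−0.95=0.05, dry=0.47; AND[min(a, b)] → w = 0.05
Weighted average = (0.59·58.0 + 0.32·75.4 + 0.32·24.0 + 0.05·49.2) / (0.59 + 0.32 + 0.32 + 0.05)
  = 68.4880 / 1.2800 = 53.506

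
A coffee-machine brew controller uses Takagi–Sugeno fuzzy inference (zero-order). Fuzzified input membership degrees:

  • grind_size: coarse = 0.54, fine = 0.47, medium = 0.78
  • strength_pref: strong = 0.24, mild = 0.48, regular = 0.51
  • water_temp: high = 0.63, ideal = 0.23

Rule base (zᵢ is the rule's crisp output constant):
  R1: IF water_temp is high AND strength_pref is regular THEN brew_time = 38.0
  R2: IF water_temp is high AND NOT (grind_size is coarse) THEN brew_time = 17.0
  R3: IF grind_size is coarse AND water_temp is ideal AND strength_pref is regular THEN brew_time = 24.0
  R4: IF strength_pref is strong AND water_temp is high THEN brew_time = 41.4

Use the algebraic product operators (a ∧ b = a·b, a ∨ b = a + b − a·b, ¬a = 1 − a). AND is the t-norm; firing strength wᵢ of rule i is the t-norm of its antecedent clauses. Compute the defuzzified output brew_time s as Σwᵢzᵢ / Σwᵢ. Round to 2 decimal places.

30.18

R1 (z=38.0): high=0.63, regular=0.51; AND[a·b] → w = 0.3213
R2 (z=17.0): high=0.63, ¬coarse=1−0.54=0.46; AND[a·b] → w = 0.2898
R3 (z=24.0): coarse=0.54, ideal=0.23, regular=0.51; AND[a·b] → w = 0.0633
R4 (z=41.4): strong=0.24, high=0.63; AND[a·b] → w = 0.1512
Weighted average = (0.3213·38.0 + 0.2898·17.0 + 0.0633·24.0 + 0.1512·41.4) / (0.3213 + 0.2898 + 0.0633 + 0.1512)
  = 24.9159 / 0.8256 = 30.18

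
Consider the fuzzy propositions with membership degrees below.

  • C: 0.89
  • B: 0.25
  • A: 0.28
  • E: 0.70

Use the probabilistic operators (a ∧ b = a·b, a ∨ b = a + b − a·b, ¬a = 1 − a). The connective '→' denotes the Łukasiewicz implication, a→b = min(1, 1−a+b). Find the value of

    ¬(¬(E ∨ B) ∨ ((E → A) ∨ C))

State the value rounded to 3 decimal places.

E ∨ B = a + b − a·b on (0.7000, 0.2500) = 0.7750
¬(E ∨ B) = 1 − 0.7750 = 0.2250
E → A  [Łukasiewicz: min(1, 1−a+b)] with a=0.7000, b=0.2800 → 0.5800
(E → A) ∨ C = a + b − a·b on (0.5800, 0.8900) = 0.9538
¬(E ∨ B) ∨ ((E → A) ∨ C) = a + b − a·b on (0.2250, 0.9538) = 0.9642
¬(¬(E ∨ B) ∨ ((E → A) ∨ C)) = 1 − 0.9642 = 0.0358

0.036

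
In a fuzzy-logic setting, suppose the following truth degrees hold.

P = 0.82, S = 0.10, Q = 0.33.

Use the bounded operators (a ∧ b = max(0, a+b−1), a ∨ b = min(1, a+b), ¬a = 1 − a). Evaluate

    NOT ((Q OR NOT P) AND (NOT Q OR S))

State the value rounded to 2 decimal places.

NOT P = 1 − 0.82 = 0.18
Q OR NOT P = min(1, a+b) on (0.33, 0.18) = 0.51
NOT Q = 1 − 0.33 = 0.67
NOT Q OR S = min(1, a+b) on (0.67, 0.10) = 0.77
(Q OR NOT P) AND (NOT Q OR S) = max(0, a+b−1) on (0.51, 0.77) = 0.28
NOT ((Q OR NOT P) AND (NOT Q OR S)) = 1 − 0.28 = 0.72

0.72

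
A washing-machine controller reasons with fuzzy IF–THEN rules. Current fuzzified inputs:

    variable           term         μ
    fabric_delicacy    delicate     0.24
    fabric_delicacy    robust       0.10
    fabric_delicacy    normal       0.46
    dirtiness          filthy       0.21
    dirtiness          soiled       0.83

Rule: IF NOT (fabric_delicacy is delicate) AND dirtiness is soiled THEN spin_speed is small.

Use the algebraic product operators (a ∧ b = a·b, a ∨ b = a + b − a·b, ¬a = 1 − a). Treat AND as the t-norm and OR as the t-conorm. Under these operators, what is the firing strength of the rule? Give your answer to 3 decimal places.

0.631

firing strength: ¬delicate=1−0.24=0.76, soiled=0.83; AND[a·b] → w = 0.6308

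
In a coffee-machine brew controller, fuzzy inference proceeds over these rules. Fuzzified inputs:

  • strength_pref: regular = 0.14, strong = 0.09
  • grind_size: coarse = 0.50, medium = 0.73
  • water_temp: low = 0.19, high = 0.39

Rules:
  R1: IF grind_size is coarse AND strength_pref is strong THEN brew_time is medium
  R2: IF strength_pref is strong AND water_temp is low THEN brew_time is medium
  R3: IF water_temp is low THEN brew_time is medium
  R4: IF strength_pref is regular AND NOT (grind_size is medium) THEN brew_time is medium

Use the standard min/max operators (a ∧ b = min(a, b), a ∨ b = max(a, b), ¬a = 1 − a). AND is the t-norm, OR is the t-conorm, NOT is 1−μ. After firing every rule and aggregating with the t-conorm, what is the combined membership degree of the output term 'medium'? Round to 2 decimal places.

0.19

R1: coarse=0.50, strong=0.09; AND[min(a, b)] → w = 0.09
R2: strong=0.09, low=0.19; AND[min(a, b)] → w = 0.09
R3: low=0.19 → w = 0.19
R4: regular=0.14, ¬medium=1−0.73=0.27; AND[min(a, b)] → w = 0.14
Rules with consequent 'medium': {R1, R2, R3, R4} → strengths 0.09, 0.09, 0.19, 0.14
Aggregate via t-conorm [max(a, b)]: 0.19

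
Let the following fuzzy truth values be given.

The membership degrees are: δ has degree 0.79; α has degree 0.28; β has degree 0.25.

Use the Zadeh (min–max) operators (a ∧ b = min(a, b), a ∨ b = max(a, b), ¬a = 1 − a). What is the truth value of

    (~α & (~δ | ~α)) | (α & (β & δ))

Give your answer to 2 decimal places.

~α = 1 − 0.28 = 0.72
~δ = 1 − 0.79 = 0.21
~α = 1 − 0.28 = 0.72
~δ | ~α = max(a, b) on (0.21, 0.72) = 0.72
~α & (~δ | ~α) = min(a, b) on (0.72, 0.72) = 0.72
β & δ = min(a, b) on (0.25, 0.79) = 0.25
α & (β & δ) = min(a, b) on (0.28, 0.25) = 0.25
(~α & (~δ | ~α)) | (α & (β & δ)) = max(a, b) on (0.72, 0.25) = 0.72

0.72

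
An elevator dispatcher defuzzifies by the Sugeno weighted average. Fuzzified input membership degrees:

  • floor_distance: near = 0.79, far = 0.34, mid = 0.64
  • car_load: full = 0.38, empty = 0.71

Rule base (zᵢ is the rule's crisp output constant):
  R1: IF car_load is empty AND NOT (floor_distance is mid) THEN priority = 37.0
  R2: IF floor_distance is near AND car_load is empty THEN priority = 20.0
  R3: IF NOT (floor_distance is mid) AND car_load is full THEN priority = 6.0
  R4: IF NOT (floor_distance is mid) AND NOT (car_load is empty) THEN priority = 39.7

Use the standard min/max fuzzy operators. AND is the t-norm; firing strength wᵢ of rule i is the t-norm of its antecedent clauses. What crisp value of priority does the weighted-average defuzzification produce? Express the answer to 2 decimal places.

R1 (z=37.0): empty=0.71, ¬mid=1−0.64=0.36; AND[min(a, b)] → w = 0.36
R2 (z=20.0): near=0.79, empty=0.71; AND[min(a, b)] → w = 0.71
R3 (z=6.0): ¬mid=1−0.64=0.36, full=0.38; AND[min(a, b)] → w = 0.36
R4 (z=39.7): ¬mid=1−0.64=0.36, ¬empty=1−0.71=0.29; AND[min(a, b)] → w = 0.29
Weighted average = (0.36·37.0 + 0.71·20.0 + 0.36·6.0 + 0.29·39.7) / (0.36 + 0.71 + 0.36 + 0.29)
  = 41.1930 / 1.7200 = 23.95

23.95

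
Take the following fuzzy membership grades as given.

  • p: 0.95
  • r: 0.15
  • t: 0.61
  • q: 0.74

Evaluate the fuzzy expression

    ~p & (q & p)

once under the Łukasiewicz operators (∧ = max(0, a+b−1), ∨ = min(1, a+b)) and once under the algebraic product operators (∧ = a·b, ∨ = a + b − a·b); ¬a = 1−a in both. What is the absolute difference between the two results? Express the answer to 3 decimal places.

Under Łukasiewicz:
  ~p = 1 − 0.95 = 0.05
  q & p = max(0, a+b−1) on (0.74, 0.95) = 0.69
  ~p & (q & p) = max(0, a+b−1) on (0.05, 0.69) = 0.00
  → value = 0.0000
Under algebraic product:
  ~p = 1 − 0.9500 = 0.0500
  q & p = a·b on (0.7400, 0.9500) = 0.7030
  ~p & (q & p) = a·b on (0.0500, 0.7030) = 0.0352
  → value = 0.0352
|0.0000 − 0.0352| = 0.035

0.035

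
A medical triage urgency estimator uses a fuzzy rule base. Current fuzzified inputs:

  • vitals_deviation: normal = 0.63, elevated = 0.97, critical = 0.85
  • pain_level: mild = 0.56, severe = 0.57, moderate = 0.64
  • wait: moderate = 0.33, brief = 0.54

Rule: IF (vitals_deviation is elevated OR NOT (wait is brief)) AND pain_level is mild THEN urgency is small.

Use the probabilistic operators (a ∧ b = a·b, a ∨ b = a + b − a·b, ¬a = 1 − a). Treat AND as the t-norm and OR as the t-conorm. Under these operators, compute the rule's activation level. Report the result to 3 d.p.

firing strength: (elevated=0.97 OR ¬brief=1−0.54=0.46) = 0.9838; AND[a·b] with mild=0.56 → w = 0.5509

0.551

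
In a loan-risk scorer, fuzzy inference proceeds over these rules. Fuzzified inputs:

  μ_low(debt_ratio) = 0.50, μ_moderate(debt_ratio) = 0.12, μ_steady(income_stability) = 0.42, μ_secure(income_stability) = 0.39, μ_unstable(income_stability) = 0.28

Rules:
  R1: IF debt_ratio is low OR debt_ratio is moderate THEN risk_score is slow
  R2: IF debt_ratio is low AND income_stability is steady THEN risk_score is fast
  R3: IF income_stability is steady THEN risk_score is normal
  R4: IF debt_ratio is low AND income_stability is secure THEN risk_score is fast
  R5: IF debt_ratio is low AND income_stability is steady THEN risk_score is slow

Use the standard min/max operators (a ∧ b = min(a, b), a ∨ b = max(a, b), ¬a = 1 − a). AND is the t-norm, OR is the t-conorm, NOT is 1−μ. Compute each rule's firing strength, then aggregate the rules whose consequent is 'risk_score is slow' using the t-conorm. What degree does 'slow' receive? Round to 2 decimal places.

R1: low=0.50, moderate=0.12; OR[max(a, b)] → w = 0.50
R2: low=0.50, steady=0.42; AND[min(a, b)] → w = 0.42
R3: steady=0.42 → w = 0.42
R4: low=0.50, secure=0.39; AND[min(a, b)] → w = 0.39
R5: low=0.50, steady=0.42; AND[min(a, b)] → w = 0.42
Rules with consequent 'slow': {R1, R5} → strengths 0.50, 0.42
Aggregate via t-conorm [max(a, b)]: 0.50

0.50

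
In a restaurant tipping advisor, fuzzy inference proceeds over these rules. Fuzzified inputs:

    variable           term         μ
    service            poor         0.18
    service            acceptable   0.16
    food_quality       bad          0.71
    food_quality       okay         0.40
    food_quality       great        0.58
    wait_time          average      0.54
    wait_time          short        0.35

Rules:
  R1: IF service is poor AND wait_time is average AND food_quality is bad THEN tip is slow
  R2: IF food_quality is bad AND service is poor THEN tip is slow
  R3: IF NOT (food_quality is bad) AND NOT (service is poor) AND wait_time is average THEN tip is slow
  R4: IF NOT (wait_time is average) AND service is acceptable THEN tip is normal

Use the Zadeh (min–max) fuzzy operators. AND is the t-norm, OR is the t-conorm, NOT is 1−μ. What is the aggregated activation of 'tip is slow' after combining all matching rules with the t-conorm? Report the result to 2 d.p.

0.29

R1: poor=0.18, average=0.54, bad=0.71; AND[min(a, b)] → w = 0.18
R2: bad=0.71, poor=0.18; AND[min(a, b)] → w = 0.18
R3: ¬bad=1−0.71=0.29, ¬poor=1−0.18=0.82, average=0.54; AND[min(a, b)] → w = 0.29
R4: ¬average=1−0.54=0.46, acceptable=0.16; AND[min(a, b)] → w = 0.16
Rules with consequent 'slow': {R1, R2, R3} → strengths 0.18, 0.18, 0.29
Aggregate via t-conorm [max(a, b)]: 0.29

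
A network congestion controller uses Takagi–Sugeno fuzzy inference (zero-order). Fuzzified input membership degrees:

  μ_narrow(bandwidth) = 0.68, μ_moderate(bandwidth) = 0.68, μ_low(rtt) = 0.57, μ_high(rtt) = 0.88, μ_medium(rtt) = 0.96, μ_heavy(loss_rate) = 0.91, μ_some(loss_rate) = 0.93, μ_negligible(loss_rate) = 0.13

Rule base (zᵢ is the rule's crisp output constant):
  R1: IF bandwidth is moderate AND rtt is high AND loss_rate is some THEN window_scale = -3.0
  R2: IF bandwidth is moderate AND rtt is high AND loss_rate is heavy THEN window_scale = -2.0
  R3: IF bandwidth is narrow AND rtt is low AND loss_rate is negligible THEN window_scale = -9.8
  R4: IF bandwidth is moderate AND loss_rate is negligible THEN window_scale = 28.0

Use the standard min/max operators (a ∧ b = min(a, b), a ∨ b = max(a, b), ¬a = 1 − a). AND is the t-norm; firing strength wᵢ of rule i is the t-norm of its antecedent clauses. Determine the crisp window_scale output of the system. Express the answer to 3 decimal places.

R1 (z=-3.0): moderate=0.68, high=0.88, some=0.93; AND[min(a, b)] → w = 0.68
R2 (z=-2.0): moderate=0.68, high=0.88, heavy=0.91; AND[min(a, b)] → w = 0.68
R3 (z=-9.8): narrow=0.68, low=0.57, negligible=0.13; AND[min(a, b)] → w = 0.13
R4 (z=28.0): moderate=0.68, negligible=0.13; AND[min(a, b)] → w = 0.13
Weighted average = (0.68·-3.0 + 0.68·-2.0 + 0.13·-9.8 + 0.13·28.0) / (0.68 + 0.68 + 0.13 + 0.13)
  = -1.0340 / 1.6200 = -0.638

-0.638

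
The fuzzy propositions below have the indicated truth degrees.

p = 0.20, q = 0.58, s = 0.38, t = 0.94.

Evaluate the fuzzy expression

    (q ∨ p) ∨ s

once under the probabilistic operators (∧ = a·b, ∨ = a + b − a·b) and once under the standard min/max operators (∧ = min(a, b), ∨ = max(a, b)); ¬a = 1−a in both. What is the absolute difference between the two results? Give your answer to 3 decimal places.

Under probabilistic:
  q ∨ p = a + b − a·b on (0.5800, 0.2000) = 0.6640
  (q ∨ p) ∨ s = a + b − a·b on (0.6640, 0.3800) = 0.7917
  → value = 0.7917
Under standard min/max:
  q ∨ p = max(a, b) on (0.58, 0.20) = 0.58
  (q ∨ p) ∨ s = max(a, b) on (0.58, 0.38) = 0.58
  → value = 0.5800
|0.7917 − 0.5800| = 0.212

0.212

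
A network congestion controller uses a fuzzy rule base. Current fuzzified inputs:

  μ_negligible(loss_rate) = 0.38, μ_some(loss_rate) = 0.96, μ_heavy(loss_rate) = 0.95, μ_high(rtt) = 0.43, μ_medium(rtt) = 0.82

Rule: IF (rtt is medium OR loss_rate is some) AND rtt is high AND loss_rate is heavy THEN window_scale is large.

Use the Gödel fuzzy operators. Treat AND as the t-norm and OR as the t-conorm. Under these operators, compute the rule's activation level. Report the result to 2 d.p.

firing strength: (medium=0.82 OR some=0.96) = 0.96; AND[min(a, b)] with high=0.43, heavy=0.95 → w = 0.43

0.43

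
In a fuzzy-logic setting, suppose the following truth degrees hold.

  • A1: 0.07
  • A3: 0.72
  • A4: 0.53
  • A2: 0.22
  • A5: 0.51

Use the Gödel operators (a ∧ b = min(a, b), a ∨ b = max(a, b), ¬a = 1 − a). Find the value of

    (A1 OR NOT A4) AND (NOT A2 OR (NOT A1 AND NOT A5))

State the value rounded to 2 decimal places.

NOT A4 = 1 − 0.53 = 0.47
A1 OR NOT A4 = max(a, b) on (0.07, 0.47) = 0.47
NOT A2 = 1 − 0.22 = 0.78
NOT A1 = 1 − 0.07 = 0.93
NOT A5 = 1 − 0.51 = 0.49
NOT A1 AND NOT A5 = min(a, b) on (0.93, 0.49) = 0.49
NOT A2 OR (NOT A1 AND NOT A5) = max(a, b) on (0.78, 0.49) = 0.78
(A1 OR NOT A4) AND (NOT A2 OR (NOT A1 AND NOT A5)) = min(a, b) on (0.47, 0.78) = 0.47

0.47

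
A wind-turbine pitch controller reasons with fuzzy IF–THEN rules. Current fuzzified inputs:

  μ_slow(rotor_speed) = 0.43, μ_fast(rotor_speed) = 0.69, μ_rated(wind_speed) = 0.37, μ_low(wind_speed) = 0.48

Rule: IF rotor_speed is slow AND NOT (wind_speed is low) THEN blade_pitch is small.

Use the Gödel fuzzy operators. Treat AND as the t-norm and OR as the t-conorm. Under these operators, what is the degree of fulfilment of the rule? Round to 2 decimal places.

0.43

firing strength: slow=0.43, ¬low=1−0.48=0.52; AND[min(a, b)] → w = 0.43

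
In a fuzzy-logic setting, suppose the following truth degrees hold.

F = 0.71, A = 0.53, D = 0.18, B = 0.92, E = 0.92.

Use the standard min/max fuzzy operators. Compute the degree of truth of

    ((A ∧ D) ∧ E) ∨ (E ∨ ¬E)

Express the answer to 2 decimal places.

0.92

A ∧ D = min(a, b) on (0.53, 0.18) = 0.18
(A ∧ D) ∧ E = min(a, b) on (0.18, 0.92) = 0.18
¬E = 1 − 0.92 = 0.08
E ∨ ¬E = max(a, b) on (0.92, 0.08) = 0.92
((A ∧ D) ∧ E) ∨ (E ∨ ¬E) = max(a, b) on (0.18, 0.92) = 0.92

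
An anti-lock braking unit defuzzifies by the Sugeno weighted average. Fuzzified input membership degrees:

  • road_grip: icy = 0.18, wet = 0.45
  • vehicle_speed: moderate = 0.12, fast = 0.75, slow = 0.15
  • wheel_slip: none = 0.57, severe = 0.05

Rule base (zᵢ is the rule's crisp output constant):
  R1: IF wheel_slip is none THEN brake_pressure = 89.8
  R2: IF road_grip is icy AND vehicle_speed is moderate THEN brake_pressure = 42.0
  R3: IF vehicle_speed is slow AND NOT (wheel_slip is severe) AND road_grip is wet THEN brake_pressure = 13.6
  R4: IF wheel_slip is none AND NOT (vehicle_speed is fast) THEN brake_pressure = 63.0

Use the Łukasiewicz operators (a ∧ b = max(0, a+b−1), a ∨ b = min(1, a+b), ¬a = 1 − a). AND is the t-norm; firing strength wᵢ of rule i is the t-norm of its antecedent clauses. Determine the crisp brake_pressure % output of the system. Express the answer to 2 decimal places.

89.80

R1 (z=89.8): none=0.57 → w = 0.57
R2 (z=42.0): icy=0.18, moderate=0.12; AND[max(0, a+b−1)] → w = 0.00
R3 (z=13.6): slow=0.15, ¬severe=1−0.05=0.95, wet=0.45; AND[max(0, a+b−1)] → w = 0.00
R4 (z=63.0): none=0.57, ¬fast=1−0.75=0.25; AND[max(0, a+b−1)] → w = 0.00
Weighted average = (0.57·89.8 + 0.00·42.0 + 0.00·13.6 + 0.00·63.0) / (0.57 + 0.00 + 0.00 + 0.00)
  = 51.1860 / 0.5700 = 89.80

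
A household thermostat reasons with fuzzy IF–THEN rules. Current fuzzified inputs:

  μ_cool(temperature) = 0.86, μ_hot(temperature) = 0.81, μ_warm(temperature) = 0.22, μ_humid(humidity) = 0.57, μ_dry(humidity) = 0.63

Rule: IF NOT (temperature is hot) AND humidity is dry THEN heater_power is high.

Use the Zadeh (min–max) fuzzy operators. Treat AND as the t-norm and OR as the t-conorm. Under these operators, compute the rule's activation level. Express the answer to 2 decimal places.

0.19

firing strength: ¬hot=1−0.81=0.19, dry=0.63; AND[min(a, b)] → w = 0.19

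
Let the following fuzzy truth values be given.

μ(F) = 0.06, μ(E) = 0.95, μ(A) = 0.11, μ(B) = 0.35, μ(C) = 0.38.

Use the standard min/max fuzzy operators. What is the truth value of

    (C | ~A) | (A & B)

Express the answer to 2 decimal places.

0.89

~A = 1 − 0.11 = 0.89
C | ~A = max(a, b) on (0.38, 0.89) = 0.89
A & B = min(a, b) on (0.11, 0.35) = 0.11
(C | ~A) | (A & B) = max(a, b) on (0.89, 0.11) = 0.89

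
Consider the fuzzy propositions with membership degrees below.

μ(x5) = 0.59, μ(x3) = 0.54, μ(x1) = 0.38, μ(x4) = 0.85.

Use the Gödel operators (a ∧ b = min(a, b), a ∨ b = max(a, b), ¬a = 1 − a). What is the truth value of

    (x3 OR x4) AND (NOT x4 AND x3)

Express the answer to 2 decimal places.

x3 OR x4 = max(a, b) on (0.54, 0.85) = 0.85
NOT x4 = 1 − 0.85 = 0.15
NOT x4 AND x3 = min(a, b) on (0.15, 0.54) = 0.15
(x3 OR x4) AND (NOT x4 AND x3) = min(a, b) on (0.85, 0.15) = 0.15

0.15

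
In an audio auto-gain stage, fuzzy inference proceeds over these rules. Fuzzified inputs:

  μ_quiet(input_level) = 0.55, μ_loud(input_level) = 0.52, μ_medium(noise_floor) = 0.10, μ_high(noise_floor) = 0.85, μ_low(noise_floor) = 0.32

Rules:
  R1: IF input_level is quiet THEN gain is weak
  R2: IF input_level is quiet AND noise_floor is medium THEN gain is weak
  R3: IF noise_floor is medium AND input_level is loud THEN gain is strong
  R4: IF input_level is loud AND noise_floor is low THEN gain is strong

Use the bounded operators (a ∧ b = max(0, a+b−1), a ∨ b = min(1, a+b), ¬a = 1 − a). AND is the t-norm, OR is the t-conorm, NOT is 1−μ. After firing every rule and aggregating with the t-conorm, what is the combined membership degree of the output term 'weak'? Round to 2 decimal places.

R1: quiet=0.55 → w = 0.55
R2: quiet=0.55, medium=0.10; AND[max(0, a+b−1)] → w = 0.00
R3: medium=0.10, loud=0.52; AND[max(0, a+b−1)] → w = 0.00
R4: loud=0.52, low=0.32; AND[max(0, a+b−1)] → w = 0.00
Rules with consequent 'weak': {R1, R2} → strengths 0.55, 0.00
Aggregate via t-conorm [min(1, a+b)]: 0.55

0.55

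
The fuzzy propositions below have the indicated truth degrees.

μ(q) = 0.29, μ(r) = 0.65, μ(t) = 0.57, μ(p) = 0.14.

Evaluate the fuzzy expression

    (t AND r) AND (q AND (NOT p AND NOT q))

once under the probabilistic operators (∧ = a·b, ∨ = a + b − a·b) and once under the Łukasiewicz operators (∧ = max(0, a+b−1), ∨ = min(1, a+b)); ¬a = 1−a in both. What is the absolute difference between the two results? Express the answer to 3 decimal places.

0.066

Under probabilistic:
  t AND r = a·b on (0.5700, 0.6500) = 0.3705
  NOT p = 1 − 0.1400 = 0.8600
  NOT q = 1 − 0.2900 = 0.7100
  NOT p AND NOT q = a·b on (0.8600, 0.7100) = 0.6106
  q AND (NOT p AND NOT q) = a·b on (0.2900, 0.6106) = 0.1771
  (t AND r) AND (q AND (NOT p AND NOT q)) = a·b on (0.3705, 0.1771) = 0.0656
  → value = 0.0656
Under Łukasiewicz:
  t AND r = max(0, a+b−1) on (0.57, 0.65) = 0.22
  NOT p = 1 − 0.14 = 0.86
  NOT q = 1 − 0.29 = 0.71
  NOT p AND NOT q = max(0, a+b−1) on (0.86, 0.71) = 0.57
  q AND (NOT p AND NOT q) = max(0, a+b−1) on (0.29, 0.57) = 0.00
  (t AND r) AND (q AND (NOT p AND NOT q)) = max(0, a+b−1) on (0.22, 0.00) = 0.00
  → value = 0.0000
|0.0656 − 0.0000| = 0.066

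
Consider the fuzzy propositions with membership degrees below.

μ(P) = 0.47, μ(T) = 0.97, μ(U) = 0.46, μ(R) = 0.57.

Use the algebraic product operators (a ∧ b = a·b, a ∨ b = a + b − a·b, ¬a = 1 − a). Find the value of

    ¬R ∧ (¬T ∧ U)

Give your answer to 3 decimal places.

¬R = 1 − 0.5700 = 0.4300
¬T = 1 − 0.9700 = 0.0300
¬T ∧ U = a·b on (0.0300, 0.4600) = 0.0138
¬R ∧ (¬T ∧ U) = a·b on (0.4300, 0.0138) = 0.0059

0.006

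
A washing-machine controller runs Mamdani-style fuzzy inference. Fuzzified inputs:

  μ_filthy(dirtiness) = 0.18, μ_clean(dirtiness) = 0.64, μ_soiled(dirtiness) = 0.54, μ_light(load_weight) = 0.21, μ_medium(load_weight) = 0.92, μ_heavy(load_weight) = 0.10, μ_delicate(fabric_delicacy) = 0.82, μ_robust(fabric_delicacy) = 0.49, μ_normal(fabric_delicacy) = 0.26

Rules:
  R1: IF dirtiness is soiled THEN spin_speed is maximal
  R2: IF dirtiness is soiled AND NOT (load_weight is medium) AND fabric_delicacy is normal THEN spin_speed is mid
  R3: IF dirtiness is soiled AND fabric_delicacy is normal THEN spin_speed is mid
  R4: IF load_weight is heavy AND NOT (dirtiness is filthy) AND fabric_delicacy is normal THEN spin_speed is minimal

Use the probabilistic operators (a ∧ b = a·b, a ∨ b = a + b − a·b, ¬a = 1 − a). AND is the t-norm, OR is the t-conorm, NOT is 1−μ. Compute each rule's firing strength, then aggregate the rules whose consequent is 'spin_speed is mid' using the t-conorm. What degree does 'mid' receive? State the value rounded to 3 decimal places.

R1: soiled=0.54 → w = 0.5400
R2: soiled=0.54, ¬medium=1−0.92=0.08, normal=0.26; AND[a·b] → w = 0.0112
R3: soiled=0.54, normal=0.26; AND[a·b] → w = 0.1404
R4: heavy=0.10, ¬filthy=1−0.18=0.82, normal=0.26; AND[a·b] → w = 0.0213
Rules with consequent 'mid': {R2, R3} → strengths 0.0112, 0.1404
Aggregate via t-conorm [a + b − a·b]: 0.1501

0.150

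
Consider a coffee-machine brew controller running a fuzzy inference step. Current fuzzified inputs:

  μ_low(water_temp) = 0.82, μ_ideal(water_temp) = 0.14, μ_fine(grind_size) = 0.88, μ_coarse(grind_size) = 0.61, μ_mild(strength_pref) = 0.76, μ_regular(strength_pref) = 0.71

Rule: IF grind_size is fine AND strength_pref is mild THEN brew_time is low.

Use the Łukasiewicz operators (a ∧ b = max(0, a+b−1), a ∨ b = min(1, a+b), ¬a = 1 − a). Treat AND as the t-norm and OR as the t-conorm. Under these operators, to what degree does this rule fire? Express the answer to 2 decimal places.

firing strength: fine=0.88, mild=0.76; AND[max(0, a+b−1)] → w = 0.64

0.64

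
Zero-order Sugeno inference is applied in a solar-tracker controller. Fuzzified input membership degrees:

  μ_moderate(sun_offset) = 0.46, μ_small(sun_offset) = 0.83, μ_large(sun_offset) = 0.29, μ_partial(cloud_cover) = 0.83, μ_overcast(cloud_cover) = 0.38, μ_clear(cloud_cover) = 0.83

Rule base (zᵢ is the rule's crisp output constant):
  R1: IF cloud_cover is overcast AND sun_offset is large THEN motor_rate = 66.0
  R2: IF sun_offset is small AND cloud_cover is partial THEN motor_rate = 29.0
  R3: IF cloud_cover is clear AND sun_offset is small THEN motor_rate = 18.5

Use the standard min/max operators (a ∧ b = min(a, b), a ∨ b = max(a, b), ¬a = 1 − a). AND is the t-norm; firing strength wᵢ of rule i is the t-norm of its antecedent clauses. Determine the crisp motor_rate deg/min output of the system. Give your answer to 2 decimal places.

30.03

R1 (z=66.0): overcast=0.38, large=0.29; AND[min(a, b)] → w = 0.29
R2 (z=29.0): small=0.83, partial=0.83; AND[min(a, b)] → w = 0.83
R3 (z=18.5): clear=0.83, small=0.83; AND[min(a, b)] → w = 0.83
Weighted average = (0.29·66.0 + 0.83·29.0 + 0.83·18.5) / (0.29 + 0.83 + 0.83)
  = 58.5650 / 1.9500 = 30.03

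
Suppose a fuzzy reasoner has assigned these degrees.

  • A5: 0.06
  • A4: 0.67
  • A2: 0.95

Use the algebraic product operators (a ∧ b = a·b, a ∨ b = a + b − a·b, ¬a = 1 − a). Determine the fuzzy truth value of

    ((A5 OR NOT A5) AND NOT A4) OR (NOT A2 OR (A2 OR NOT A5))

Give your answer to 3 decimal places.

NOT A5 = 1 − 0.0600 = 0.9400
A5 OR NOT A5 = a + b − a·b on (0.0600, 0.9400) = 0.9436
NOT A4 = 1 − 0.6700 = 0.3300
(A5 OR NOT A5) AND NOT A4 = a·b on (0.9436, 0.3300) = 0.3114
NOT A2 = 1 − 0.9500 = 0.0500
NOT A5 = 1 − 0.0600 = 0.9400
A2 OR NOT A5 = a + b − a·b on (0.9500, 0.9400) = 0.9970
NOT A2 OR (A2 OR NOT A5) = a + b − a·b on (0.0500, 0.9970) = 0.9972
((A5 OR NOT A5) AND NOT A4) OR (NOT A2 OR (A2 OR NOT A5)) = a + b − a·b on (0.3114, 0.9972) = 0.9980

0.998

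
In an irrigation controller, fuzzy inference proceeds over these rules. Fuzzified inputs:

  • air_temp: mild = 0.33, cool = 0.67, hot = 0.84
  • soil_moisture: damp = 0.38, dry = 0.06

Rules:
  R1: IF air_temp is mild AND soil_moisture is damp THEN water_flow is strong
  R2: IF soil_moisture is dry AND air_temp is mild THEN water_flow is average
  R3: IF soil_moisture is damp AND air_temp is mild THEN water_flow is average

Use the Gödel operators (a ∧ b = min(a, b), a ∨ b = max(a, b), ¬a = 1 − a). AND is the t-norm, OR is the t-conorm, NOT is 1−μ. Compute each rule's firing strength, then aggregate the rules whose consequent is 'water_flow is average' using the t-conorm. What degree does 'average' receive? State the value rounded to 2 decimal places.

R1: mild=0.33, damp=0.38; AND[min(a, b)] → w = 0.33
R2: dry=0.06, mild=0.33; AND[min(a, b)] → w = 0.06
R3: damp=0.38, mild=0.33; AND[min(a, b)] → w = 0.33
Rules with consequent 'average': {R2, R3} → strengths 0.06, 0.33
Aggregate via t-conorm [max(a, b)]: 0.33

0.33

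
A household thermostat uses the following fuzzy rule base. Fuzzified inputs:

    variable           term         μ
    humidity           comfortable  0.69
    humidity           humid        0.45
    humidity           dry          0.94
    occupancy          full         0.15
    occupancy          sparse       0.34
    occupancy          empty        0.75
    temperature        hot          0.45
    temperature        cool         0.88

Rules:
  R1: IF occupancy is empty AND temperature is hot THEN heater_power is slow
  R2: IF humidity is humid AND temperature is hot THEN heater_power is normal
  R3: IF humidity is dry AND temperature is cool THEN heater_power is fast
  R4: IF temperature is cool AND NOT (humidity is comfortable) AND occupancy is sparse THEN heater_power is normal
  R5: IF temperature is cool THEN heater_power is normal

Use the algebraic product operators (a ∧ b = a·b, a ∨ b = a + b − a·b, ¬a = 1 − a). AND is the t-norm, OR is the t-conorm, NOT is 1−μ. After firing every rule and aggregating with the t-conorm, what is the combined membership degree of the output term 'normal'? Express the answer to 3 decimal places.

0.913

R1: empty=0.75, hot=0.45; AND[a·b] → w = 0.3375
R2: humid=0.45, hot=0.45; AND[a·b] → w = 0.2025
R3: dry=0.94, cool=0.88; AND[a·b] → w = 0.8272
R4: cool=0.88, ¬comfortable=1−0.69=0.31, sparse=0.34; AND[a·b] → w = 0.0928
R5: cool=0.88 → w = 0.8800
Rules with consequent 'normal': {R2, R4, R5} → strengths 0.2025, 0.0928, 0.8800
Aggregate via t-conorm [a + b − a·b]: 0.9132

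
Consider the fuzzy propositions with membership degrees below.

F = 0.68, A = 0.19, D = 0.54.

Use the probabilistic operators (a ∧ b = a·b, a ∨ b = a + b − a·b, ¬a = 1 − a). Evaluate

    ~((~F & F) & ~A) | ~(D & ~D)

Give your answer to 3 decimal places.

0.956

~F = 1 − 0.6800 = 0.3200
~F & F = a·b on (0.3200, 0.6800) = 0.2176
~A = 1 − 0.1900 = 0.8100
(~F & F) & ~A = a·b on (0.2176, 0.8100) = 0.1763
~((~F & F) & ~A) = 1 − 0.1763 = 0.8237
~D = 1 − 0.5400 = 0.4600
D & ~D = a·b on (0.5400, 0.4600) = 0.2484
~(D & ~D) = 1 − 0.2484 = 0.7516
~((~F & F) & ~A) | ~(D & ~D) = a + b − a·b on (0.8237, 0.7516) = 0.9562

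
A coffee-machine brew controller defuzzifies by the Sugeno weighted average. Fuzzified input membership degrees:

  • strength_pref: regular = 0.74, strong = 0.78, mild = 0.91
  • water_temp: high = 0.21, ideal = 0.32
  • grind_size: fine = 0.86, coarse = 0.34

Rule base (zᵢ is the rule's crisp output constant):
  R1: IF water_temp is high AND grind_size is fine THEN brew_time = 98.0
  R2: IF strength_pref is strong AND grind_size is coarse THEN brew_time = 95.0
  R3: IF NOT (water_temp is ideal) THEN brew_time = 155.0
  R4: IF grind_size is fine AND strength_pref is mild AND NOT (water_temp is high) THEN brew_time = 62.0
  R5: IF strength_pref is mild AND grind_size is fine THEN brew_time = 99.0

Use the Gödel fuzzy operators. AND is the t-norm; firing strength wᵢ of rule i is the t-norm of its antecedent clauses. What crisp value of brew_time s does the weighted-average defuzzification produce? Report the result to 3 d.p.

R1 (z=98.0): high=0.21, fine=0.86; AND[min(a, b)] → w = 0.21
R2 (z=95.0): strong=0.78, coarse=0.34; AND[min(a, b)] → w = 0.34
R3 (z=155.0): ¬ideal=1−0.32=0.68 → w = 0.68
R4 (z=62.0): fine=0.86, mild=0.91, ¬high=1−0.21=0.79; AND[min(a, b)] → w = 0.79
R5 (z=99.0): mild=0.91, fine=0.86; AND[min(a, b)] → w = 0.86
Weighted average = (0.21·98.0 + 0.34·95.0 + 0.68·155.0 + 0.79·62.0 + 0.86·99.0) / (0.21 + 0.34 + 0.68 + 0.79 + 0.86)
  = 292.4000 / 2.8800 = 101.528

101.528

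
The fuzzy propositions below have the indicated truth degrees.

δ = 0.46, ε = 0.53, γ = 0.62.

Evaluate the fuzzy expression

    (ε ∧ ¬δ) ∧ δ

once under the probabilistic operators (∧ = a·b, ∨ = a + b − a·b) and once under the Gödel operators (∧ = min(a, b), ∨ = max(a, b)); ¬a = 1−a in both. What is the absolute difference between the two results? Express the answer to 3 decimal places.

Under probabilistic:
  ¬δ = 1 − 0.4600 = 0.5400
  ε ∧ ¬δ = a·b on (0.5300, 0.5400) = 0.2862
  (ε ∧ ¬δ) ∧ δ = a·b on (0.2862, 0.4600) = 0.1317
  → value = 0.1317
Under Gödel:
  ¬δ = 1 − 0.46 = 0.54
  ε ∧ ¬δ = min(a, b) on (0.53, 0.54) = 0.53
  (ε ∧ ¬δ) ∧ δ = min(a, b) on (0.53, 0.46) = 0.46
  → value = 0.4600
|0.1317 − 0.4600| = 0.328

0.328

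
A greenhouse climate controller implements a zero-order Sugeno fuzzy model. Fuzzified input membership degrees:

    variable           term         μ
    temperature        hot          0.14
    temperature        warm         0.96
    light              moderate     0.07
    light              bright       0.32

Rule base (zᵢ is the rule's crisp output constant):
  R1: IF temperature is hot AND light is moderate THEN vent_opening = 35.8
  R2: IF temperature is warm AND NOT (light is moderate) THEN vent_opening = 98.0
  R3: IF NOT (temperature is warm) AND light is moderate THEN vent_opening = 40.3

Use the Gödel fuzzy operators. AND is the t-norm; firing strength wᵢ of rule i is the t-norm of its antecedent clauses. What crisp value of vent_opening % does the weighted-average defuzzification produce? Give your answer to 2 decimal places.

R1 (z=35.8): hot=0.14, moderate=0.07; AND[min(a, b)] → w = 0.07
R2 (z=98.0): warm=0.96, ¬moderate=1−0.07=0.93; AND[min(a, b)] → w = 0.93
R3 (z=40.3): ¬warm=1−0.96=0.04, moderate=0.07; AND[min(a, b)] → w = 0.04
Weighted average = (0.07·35.8 + 0.93·98.0 + 0.04·40.3) / (0.07 + 0.93 + 0.04)
  = 95.2580 / 1.0400 = 91.59

91.59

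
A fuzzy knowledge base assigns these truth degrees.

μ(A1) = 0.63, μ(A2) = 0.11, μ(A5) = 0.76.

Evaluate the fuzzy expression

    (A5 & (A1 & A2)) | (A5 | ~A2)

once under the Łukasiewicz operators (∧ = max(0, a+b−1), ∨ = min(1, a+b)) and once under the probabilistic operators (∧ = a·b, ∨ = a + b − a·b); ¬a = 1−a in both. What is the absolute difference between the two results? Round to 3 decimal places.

Under Łukasiewicz:
  A1 & A2 = max(0, a+b−1) on (0.63, 0.11) = 0.00
  A5 & (A1 & A2) = max(0, a+b−1) on (0.76, 0.00) = 0.00
  ~A2 = 1 − 0.11 = 0.89
  A5 | ~A2 = min(1, a+b) on (0.76, 0.89) = 1.00
  (A5 & (A1 & A2)) | (A5 | ~A2) = min(1, a+b) on (0.00, 1.00) = 1.00
  → value = 1.0000
Under probabilistic:
  A1 & A2 = a·b on (0.6300, 0.1100) = 0.0693
  A5 & (A1 & A2) = a·b on (0.7600, 0.0693) = 0.0527
  ~A2 = 1 − 0.1100 = 0.8900
  A5 | ~A2 = a + b − a·b on (0.7600, 0.8900) = 0.9736
  (A5 & (A1 & A2)) | (A5 | ~A2) = a + b − a·b on (0.0527, 0.9736) = 0.9750
  → value = 0.9750
|1.0000 − 0.9750| = 0.025

0.025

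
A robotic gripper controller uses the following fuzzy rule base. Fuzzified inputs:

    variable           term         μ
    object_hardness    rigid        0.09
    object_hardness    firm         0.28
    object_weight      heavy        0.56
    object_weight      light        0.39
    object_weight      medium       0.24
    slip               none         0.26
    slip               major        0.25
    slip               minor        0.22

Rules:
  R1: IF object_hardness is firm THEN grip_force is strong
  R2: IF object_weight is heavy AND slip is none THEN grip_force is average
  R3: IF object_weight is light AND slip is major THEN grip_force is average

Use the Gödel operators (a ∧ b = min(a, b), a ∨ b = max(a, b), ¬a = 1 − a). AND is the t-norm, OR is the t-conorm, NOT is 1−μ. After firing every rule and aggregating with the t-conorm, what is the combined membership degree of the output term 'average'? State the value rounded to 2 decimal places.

0.26

R1: firm=0.28 → w = 0.28
R2: heavy=0.56, none=0.26; AND[min(a, b)] → w = 0.26
R3: light=0.39, major=0.25; AND[min(a, b)] → w = 0.25
Rules with consequent 'average': {R2, R3} → strengths 0.26, 0.25
Aggregate via t-conorm [max(a, b)]: 0.26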